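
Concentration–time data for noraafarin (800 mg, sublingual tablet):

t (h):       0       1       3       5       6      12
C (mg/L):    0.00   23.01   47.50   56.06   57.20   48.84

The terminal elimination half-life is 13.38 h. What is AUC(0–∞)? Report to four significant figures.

AUC = 1503 mg/L·h

Trapezoidal AUC_0→12:
  [0→1]: (0.00+23.01)/2 × 1 = 11.505
  [1→3]: (23.01+47.50)/2 × 2 = 70.51
  [3→5]: (47.50+56.06)/2 × 2 = 103.56
  [5→6]: (56.06+57.20)/2 × 1 = 56.63
  [6→12]: (57.20+48.84)/2 × 6 = 318.12
  Sum = 560.325 mg/L·h
k_e = ln2 / t½ = 0.693147 / 13.38 = 0.0518 h^-1
Extrapolated tail: C_last / k_e = 48.84 / 0.0518 = 942.857
AUC_0→∞ = 560.325 + 942.857 = 1503.182 mg/L·h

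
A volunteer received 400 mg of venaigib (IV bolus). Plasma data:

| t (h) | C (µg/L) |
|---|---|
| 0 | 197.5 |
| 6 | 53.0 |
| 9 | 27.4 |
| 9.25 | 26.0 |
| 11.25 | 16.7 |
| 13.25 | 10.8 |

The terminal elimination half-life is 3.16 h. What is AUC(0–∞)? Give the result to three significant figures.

Trapezoidal AUC_0→13.25:
  [0→6]: (197.5+53.0)/2 × 6 = 751.5
  [6→9]: (53.0+27.4)/2 × 3 = 120.6
  [9→9.25]: (27.4+26.0)/2 × 0.25 = 6.675
  [9.25→11.25]: (26.0+16.7)/2 × 2 = 42.7
  [11.25→13.25]: (16.7+10.8)/2 × 2 = 27.5
  Sum = 948.975 µg/L·h
k_e = ln2 / t½ = 0.693147 / 3.16 = 0.2194 h^-1
Extrapolated tail: C_last / k_e = 10.8 / 0.2194 = 49.225
AUC_0→∞ = 948.975 + 49.225 = 998.2 µg/L·h

AUC = 998 µg/L·h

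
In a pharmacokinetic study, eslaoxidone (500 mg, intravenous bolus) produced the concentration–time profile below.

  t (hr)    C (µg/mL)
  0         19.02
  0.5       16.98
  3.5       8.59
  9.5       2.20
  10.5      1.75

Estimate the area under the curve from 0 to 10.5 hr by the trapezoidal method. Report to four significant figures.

Trapezoidal AUC_0→10.5:
  [0→0.5]: (19.02+16.98)/2 × 0.5 = 9.0
  [0.5→3.5]: (16.98+8.59)/2 × 3 = 38.355
  [3.5→9.5]: (8.59+2.20)/2 × 6 = 32.37
  [9.5→10.5]: (2.20+1.75)/2 × 1 = 1.975
  Sum = 81.7 µg/mL·hr

AUC = 81.70 µg/mL·hr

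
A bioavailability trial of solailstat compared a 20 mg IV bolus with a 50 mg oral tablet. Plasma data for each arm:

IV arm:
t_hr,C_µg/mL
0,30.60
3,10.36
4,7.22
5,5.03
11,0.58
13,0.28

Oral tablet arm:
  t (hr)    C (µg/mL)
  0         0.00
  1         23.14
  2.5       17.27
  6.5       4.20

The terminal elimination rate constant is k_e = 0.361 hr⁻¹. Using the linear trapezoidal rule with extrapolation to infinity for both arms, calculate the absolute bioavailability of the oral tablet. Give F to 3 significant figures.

F = 0.407

Trapezoidal AUC_0→13 (IV):
  [0→3]: (30.60+10.36)/2 × 3 = 61.44
  [3→4]: (10.36+7.22)/2 × 1 = 8.79
  [4→5]: (7.22+5.03)/2 × 1 = 6.125
  [5→11]: (5.03+0.58)/2 × 6 = 16.83
  [11→13]: (0.58+0.28)/2 × 2 = 0.86
  Sum = 94.045 µg/mL·hr
IV tail: 0.28/0.361 = 0.776; AUC_iv,0→∞ = 94.045 + 0.776 = 94.821 µg/mL·hr
Trapezoidal AUC_0→6.5 (oral tablet):
  [0→1]: (0.00+23.14)/2 × 1 = 11.57
  [1→2.5]: (23.14+17.27)/2 × 1.5 = 30.3075
  [2.5→6.5]: (17.27+4.20)/2 × 4 = 42.94
  Sum = 84.8175 µg/mL·hr
oral tablet tail: 4.20/0.361 = 11.634; AUC_ev,0→∞ = 84.8175 + 11.634 = 96.4515 µg/mL·hr
F = (AUC_ev/D_ev)/(AUC_iv/D_iv) = (96.4515/50)/(94.821/20) = 1.92903/4.74105 = 0.4069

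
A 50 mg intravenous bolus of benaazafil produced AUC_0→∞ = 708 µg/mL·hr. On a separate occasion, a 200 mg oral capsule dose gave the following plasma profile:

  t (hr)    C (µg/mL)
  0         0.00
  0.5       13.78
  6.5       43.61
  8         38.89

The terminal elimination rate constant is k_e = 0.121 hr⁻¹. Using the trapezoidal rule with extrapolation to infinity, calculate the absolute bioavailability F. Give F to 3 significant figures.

Trapezoidal AUC_0→8 (oral capsule):
  [0→0.5]: (0.00+13.78)/2 × 0.5 = 3.445
  [0.5→6.5]: (13.78+43.61)/2 × 6 = 172.17
  [6.5→8]: (43.61+38.89)/2 × 1.5 = 61.875
  Sum = 237.49 µg/mL·hr
Tail: C_last/k_e = 38.89/0.121 = 321.405
AUC_0→∞ (oral capsule) = 237.49 + 321.405 = 558.895 µg/mL·hr
F = (AUC_ev/D_ev)/(AUC_iv/D_iv) = (558.895/200)/(708/50) = 2.794475/14.16 = 0.1973

F = 0.197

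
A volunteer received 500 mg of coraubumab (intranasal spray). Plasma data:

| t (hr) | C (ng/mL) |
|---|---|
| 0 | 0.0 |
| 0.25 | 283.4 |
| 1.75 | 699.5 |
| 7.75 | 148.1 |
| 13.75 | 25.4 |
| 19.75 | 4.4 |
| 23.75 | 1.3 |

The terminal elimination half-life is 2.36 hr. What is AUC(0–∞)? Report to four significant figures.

AUC = 3941 ng/mL·hr

Trapezoidal AUC_0→23.75:
  [0→0.25]: (0.0+283.4)/2 × 0.25 = 35.425
  [0.25→1.75]: (283.4+699.5)/2 × 1.5 = 737.175
  [1.75→7.75]: (699.5+148.1)/2 × 6 = 2542.8
  [7.75→13.75]: (148.1+25.4)/2 × 6 = 520.5
  [13.75→19.75]: (25.4+4.4)/2 × 6 = 89.4
  [19.75→23.75]: (4.4+1.3)/2 × 4 = 11.4
  Sum = 3936.7 ng/mL·hr
k_e = ln2 / t½ = 0.693147 / 2.36 = 0.2937 hr^-1
Extrapolated tail: C_last / k_e = 1.3 / 0.2937 = 4.426
AUC_0→∞ = 3936.7 + 4.426 = 3941.126 ng/mL·hr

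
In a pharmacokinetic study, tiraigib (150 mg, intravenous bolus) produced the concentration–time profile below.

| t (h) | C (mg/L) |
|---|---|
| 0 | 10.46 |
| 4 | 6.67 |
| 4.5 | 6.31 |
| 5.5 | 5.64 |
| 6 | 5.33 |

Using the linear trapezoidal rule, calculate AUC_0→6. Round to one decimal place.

AUC = 46.2 mg/L·h

Trapezoidal AUC_0→6:
  [0→4]: (10.46+6.67)/2 × 4 = 34.26
  [4→4.5]: (6.67+6.31)/2 × 0.5 = 3.245
  [4.5→5.5]: (6.31+5.64)/2 × 1 = 5.975
  [5.5→6]: (5.64+5.33)/2 × 0.5 = 2.7425
  Sum = 46.2225 mg/L·h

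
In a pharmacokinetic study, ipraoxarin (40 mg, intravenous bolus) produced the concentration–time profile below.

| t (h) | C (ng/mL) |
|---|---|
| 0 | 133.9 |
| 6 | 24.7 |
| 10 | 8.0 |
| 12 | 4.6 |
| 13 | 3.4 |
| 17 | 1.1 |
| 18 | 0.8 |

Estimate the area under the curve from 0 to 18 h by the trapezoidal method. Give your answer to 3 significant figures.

Trapezoidal AUC_0→18:
  [0→6]: (133.9+24.7)/2 × 6 = 475.8
  [6→10]: (24.7+8.0)/2 × 4 = 65.4
  [10→12]: (8.0+4.6)/2 × 2 = 12.6
  [12→13]: (4.6+3.4)/2 × 1 = 4.0
  [13→17]: (3.4+1.1)/2 × 4 = 9.0
  [17→18]: (1.1+0.8)/2 × 1 = 0.95
  Sum = 567.75 ng/mL·h

AUC = 568 ng/mL·h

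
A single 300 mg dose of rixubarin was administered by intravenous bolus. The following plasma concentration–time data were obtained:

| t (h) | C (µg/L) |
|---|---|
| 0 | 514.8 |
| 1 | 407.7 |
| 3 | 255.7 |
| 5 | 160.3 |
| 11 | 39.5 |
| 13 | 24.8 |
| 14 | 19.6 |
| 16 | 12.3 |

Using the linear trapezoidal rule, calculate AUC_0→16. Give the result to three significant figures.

Trapezoidal AUC_0→16:
  [0→1]: (514.8+407.7)/2 × 1 = 461.25
  [1→3]: (407.7+255.7)/2 × 2 = 663.4
  [3→5]: (255.7+160.3)/2 × 2 = 416.0
  [5→11]: (160.3+39.5)/2 × 6 = 599.4
  [11→13]: (39.5+24.8)/2 × 2 = 64.3
  [13→14]: (24.8+19.6)/2 × 1 = 22.2
  [14→16]: (19.6+12.3)/2 × 2 = 31.9
  Sum = 2258.45 µg/L·h

AUC = 2260 µg/L·h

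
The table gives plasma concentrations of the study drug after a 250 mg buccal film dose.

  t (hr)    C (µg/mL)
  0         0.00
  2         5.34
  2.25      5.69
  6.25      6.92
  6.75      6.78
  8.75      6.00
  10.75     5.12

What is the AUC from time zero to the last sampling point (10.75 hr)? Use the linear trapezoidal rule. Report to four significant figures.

AUC = 59.26 µg/mL·hr

Trapezoidal AUC_0→10.75:
  [0→2]: (0.00+5.34)/2 × 2 = 5.34
  [2→2.25]: (5.34+5.69)/2 × 0.25 = 1.37875
  [2.25→6.25]: (5.69+6.92)/2 × 4 = 25.22
  [6.25→6.75]: (6.92+6.78)/2 × 0.5 = 3.425
  [6.75→8.75]: (6.78+6.00)/2 × 2 = 12.78
  [8.75→10.75]: (6.00+5.12)/2 × 2 = 11.12
  Sum = 59.26375 µg/mL·hr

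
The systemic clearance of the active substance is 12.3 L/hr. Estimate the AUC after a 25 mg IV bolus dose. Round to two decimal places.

AUC_0→∞ = Dose_iv / CL
        = 25 / 12.3 = 2.03252 mg/L·hr

AUC = 2.03 mg/L·hr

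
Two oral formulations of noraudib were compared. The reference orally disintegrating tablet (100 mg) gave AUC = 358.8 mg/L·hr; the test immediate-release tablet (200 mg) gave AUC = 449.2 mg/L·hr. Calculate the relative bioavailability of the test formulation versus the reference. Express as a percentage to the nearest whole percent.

F_rel = (AUC_test/D_test) / (AUC_ref/D_ref)
      = (449.2/200) / (358.8/100)
      = 2.246 / 3.588 = 0.6260 = 62.60%

F_rel = 63%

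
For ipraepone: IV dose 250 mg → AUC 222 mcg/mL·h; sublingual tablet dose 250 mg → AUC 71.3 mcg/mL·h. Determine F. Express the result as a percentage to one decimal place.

F = (AUC_ev / D_ev) / (AUC_iv / D_iv)
  = (71.3/250) / (222/250)
  = 0.2852 / 0.888 = 0.3212
  = 32.12%

F = 32.1%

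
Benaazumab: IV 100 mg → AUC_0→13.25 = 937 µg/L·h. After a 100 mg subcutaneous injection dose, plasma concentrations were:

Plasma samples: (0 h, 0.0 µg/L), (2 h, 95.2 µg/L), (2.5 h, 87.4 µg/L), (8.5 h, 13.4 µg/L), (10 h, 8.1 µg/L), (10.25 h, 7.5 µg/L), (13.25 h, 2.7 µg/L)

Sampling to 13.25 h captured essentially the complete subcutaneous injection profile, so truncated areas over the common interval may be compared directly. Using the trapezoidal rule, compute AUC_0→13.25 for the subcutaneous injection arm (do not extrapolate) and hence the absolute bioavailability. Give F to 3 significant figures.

Trapezoidal AUC_0→13.25 (subcutaneous injection):
  [0→2]: (0.0+95.2)/2 × 2 = 95.2
  [2→2.5]: (95.2+87.4)/2 × 0.5 = 45.65
  [2.5→8.5]: (87.4+13.4)/2 × 6 = 302.4
  [8.5→10]: (13.4+8.1)/2 × 1.5 = 16.125
  [10→10.25]: (8.1+7.5)/2 × 0.25 = 1.95
  [10.25→13.25]: (7.5+2.7)/2 × 3 = 15.3
  Sum = 476.625 µg/L·h
F = (AUC_ev/D_ev)/(AUC_iv/D_iv) = (476.625/100)/(937/100) = 4.76625/9.37 = 0.5087

F = 0.509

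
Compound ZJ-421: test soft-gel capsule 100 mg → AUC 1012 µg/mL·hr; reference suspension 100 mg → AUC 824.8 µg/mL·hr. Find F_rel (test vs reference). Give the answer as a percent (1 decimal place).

F_rel = 122.7%

F_rel = (AUC_test/D_test) / (AUC_ref/D_ref)
      = (1012/100) / (824.8/100)
      = 10.12 / 8.248 = 1.2270 = 122.70%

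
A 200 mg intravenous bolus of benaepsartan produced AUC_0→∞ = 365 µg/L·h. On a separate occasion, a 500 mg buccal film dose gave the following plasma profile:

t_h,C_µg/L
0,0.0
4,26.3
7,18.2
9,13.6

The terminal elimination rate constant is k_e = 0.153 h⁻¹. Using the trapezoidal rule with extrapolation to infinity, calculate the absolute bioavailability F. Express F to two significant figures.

F = 0.26

Trapezoidal AUC_0→9 (buccal film):
  [0→4]: (0.0+26.3)/2 × 4 = 52.6
  [4→7]: (26.3+18.2)/2 × 3 = 66.75
  [7→9]: (18.2+13.6)/2 × 2 = 31.8
  Sum = 151.15 µg/L·h
Tail: C_last/k_e = 13.6/0.153 = 88.889
AUC_0→∞ (buccal film) = 151.15 + 88.889 = 240.039 µg/L·h
F = (AUC_ev/D_ev)/(AUC_iv/D_iv) = (240.039/500)/(365/200) = 0.480078/1.825 = 0.2631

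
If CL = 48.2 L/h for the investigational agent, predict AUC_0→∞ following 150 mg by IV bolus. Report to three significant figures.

AUC_0→∞ = Dose_iv / CL
        = 150 / 48.2 = 3.11203 mg/L·h

AUC = 3.11 mg/L·h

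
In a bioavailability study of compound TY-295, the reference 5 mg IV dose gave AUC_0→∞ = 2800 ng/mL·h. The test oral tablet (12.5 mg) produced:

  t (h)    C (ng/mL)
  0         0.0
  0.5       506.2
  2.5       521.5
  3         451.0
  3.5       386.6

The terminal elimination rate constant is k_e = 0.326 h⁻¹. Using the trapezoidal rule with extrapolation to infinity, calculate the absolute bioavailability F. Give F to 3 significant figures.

Trapezoidal AUC_0→3.5 (oral tablet):
  [0→0.5]: (0.0+506.2)/2 × 0.5 = 126.55
  [0.5→2.5]: (506.2+521.5)/2 × 2 = 1027.7
  [2.5→3]: (521.5+451.0)/2 × 0.5 = 243.125
  [3→3.5]: (451.0+386.6)/2 × 0.5 = 209.4
  Sum = 1606.775 ng/mL·h
Tail: C_last/k_e = 386.6/0.326 = 1185.890
AUC_0→∞ (oral tablet) = 1606.775 + 1185.890 = 2792.665 ng/mL·h
F = (AUC_ev/D_ev)/(AUC_iv/D_iv) = (2792.665/12.5)/(2800/5) = 223.4132/560 = 0.3990

F = 0.399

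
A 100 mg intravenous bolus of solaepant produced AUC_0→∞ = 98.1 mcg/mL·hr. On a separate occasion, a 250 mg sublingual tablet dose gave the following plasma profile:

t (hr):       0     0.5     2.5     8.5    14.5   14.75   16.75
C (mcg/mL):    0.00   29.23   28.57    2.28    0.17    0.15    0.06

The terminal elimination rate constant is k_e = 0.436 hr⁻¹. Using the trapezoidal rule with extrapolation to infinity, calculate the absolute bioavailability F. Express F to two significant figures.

Trapezoidal AUC_0→16.75 (sublingual tablet):
  [0→0.5]: (0.00+29.23)/2 × 0.5 = 7.3075
  [0.5→2.5]: (29.23+28.57)/2 × 2 = 57.8
  [2.5→8.5]: (28.57+2.28)/2 × 6 = 92.55
  [8.5→14.5]: (2.28+0.17)/2 × 6 = 7.35
  [14.5→14.75]: (0.17+0.15)/2 × 0.25 = 0.04
  [14.75→16.75]: (0.15+0.06)/2 × 2 = 0.21
  Sum = 165.2575 mcg/mL·hr
Tail: C_last/k_e = 0.06/0.436 = 0.138
AUC_0→∞ (sublingual tablet) = 165.2575 + 0.138 = 165.3955 mcg/mL·hr
F = (AUC_ev/D_ev)/(AUC_iv/D_iv) = (165.3955/250)/(98.1/100) = 0.661582/0.981 = 0.6744

F = 0.67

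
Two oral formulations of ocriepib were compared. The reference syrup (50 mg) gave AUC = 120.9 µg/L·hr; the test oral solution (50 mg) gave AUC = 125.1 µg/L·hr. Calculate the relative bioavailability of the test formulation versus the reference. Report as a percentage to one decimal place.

F_rel = 103.5%

F_rel = (AUC_test/D_test) / (AUC_ref/D_ref)
      = (125.1/50) / (120.9/50)
      = 2.502 / 2.418 = 1.0347 = 103.47%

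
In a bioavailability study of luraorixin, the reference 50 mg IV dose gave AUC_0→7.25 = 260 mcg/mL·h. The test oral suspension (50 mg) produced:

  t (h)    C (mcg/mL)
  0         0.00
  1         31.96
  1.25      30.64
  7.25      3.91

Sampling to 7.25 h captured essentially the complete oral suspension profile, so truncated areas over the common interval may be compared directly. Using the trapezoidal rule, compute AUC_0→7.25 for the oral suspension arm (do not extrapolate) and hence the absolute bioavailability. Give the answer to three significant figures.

F = 0.490

Trapezoidal AUC_0→7.25 (oral suspension):
  [0→1]: (0.00+31.96)/2 × 1 = 15.98
  [1→1.25]: (31.96+30.64)/2 × 0.25 = 7.825
  [1.25→7.25]: (30.64+3.91)/2 × 6 = 103.65
  Sum = 127.455 mcg/mL·h
F = (AUC_ev/D_ev)/(AUC_iv/D_iv) = (127.455/50)/(260/50) = 2.5491/5.2 = 0.4902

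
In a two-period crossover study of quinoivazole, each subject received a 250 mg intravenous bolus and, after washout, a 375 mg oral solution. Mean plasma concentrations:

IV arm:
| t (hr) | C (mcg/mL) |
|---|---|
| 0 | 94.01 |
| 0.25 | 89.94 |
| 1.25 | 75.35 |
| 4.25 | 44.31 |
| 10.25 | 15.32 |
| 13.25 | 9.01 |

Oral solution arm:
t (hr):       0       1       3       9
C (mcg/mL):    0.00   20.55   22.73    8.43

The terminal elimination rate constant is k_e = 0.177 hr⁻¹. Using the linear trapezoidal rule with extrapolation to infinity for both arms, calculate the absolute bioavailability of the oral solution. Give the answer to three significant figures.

F = 0.235

Trapezoidal AUC_0→13.25 (IV):
  [0→0.25]: (94.01+89.94)/2 × 0.25 = 22.99375
  [0.25→1.25]: (89.94+75.35)/2 × 1 = 82.645
  [1.25→4.25]: (75.35+44.31)/2 × 3 = 179.49
  [4.25→10.25]: (44.31+15.32)/2 × 6 = 178.89
  [10.25→13.25]: (15.32+9.01)/2 × 3 = 36.495
  Sum = 500.51375 mcg/mL·hr
IV tail: 9.01/0.177 = 50.904; AUC_iv,0→∞ = 500.51375 + 50.904 = 551.41775 mcg/mL·hr
Trapezoidal AUC_0→9 (oral solution):
  [0→1]: (0.00+20.55)/2 × 1 = 10.275
  [1→3]: (20.55+22.73)/2 × 2 = 43.28
  [3→9]: (22.73+8.43)/2 × 6 = 93.48
  Sum = 147.035 mcg/mL·hr
oral solution tail: 8.43/0.177 = 47.627; AUC_ev,0→∞ = 147.035 + 47.627 = 194.662 mcg/mL·hr
F = (AUC_ev/D_ev)/(AUC_iv/D_iv) = (194.662/375)/(551.41775/250) = 0.519099/2.205671 = 0.2353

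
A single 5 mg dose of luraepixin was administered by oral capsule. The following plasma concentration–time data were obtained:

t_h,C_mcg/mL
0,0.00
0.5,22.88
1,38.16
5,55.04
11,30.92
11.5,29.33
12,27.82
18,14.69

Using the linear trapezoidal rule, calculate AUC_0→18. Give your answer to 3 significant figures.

Trapezoidal AUC_0→18:
  [0→0.5]: (0.00+22.88)/2 × 0.5 = 5.72
  [0.5→1]: (22.88+38.16)/2 × 0.5 = 15.26
  [1→5]: (38.16+55.04)/2 × 4 = 186.4
  [5→11]: (55.04+30.92)/2 × 6 = 257.88
  [11→11.5]: (30.92+29.33)/2 × 0.5 = 15.0625
  [11.5→12]: (29.33+27.82)/2 × 0.5 = 14.2875
  [12→18]: (27.82+14.69)/2 × 6 = 127.53
  Sum = 622.14 mcg/mL·h

AUC = 622 mcg/mL·h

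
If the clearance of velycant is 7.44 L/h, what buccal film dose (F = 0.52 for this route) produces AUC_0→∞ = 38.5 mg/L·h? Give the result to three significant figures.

Dose = CL × AUC_0→∞ / F
     = 7.44 × 38.5 / 0.52 = 550.846 mg

Dose = 551 mg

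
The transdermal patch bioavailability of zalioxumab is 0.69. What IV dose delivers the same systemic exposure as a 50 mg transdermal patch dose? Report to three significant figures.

Systemic exposure from an extravascular dose = F × D_ev, so the equivalent IV dose is F × D_ev.
D_iv = F × D_ev = 0.69 × 50 = 34.5 mg

D_iv = 34.5 mg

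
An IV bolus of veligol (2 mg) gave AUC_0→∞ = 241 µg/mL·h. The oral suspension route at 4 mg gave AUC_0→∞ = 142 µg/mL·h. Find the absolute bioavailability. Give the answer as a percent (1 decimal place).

F = 29.5%

F = (AUC_ev / D_ev) / (AUC_iv / D_iv)
  = (142/4) / (241/2)
  = 35.5 / 120.5 = 0.2946
  = 29.46%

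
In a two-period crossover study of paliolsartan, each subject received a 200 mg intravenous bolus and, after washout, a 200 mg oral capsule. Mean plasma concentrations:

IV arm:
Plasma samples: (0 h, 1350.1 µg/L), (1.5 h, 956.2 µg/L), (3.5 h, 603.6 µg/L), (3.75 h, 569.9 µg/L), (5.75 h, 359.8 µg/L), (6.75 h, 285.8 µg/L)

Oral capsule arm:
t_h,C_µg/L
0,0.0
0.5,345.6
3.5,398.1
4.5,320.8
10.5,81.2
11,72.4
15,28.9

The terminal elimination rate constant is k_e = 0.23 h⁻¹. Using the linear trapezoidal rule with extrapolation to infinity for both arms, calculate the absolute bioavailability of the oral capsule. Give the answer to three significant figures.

Trapezoidal AUC_0→6.75 (IV):
  [0→1.5]: (1350.1+956.2)/2 × 1.5 = 1729.725
  [1.5→3.5]: (956.2+603.6)/2 × 2 = 1559.8
  [3.5→3.75]: (603.6+569.9)/2 × 0.25 = 146.6875
  [3.75→5.75]: (569.9+359.8)/2 × 2 = 929.7
  [5.75→6.75]: (359.8+285.8)/2 × 1 = 322.8
  Sum = 4688.7125 µg/L·h
IV tail: 285.8/0.23 = 1242.609; AUC_iv,0→∞ = 4688.7125 + 1242.609 = 5931.3215 µg/L·h
Trapezoidal AUC_0→15 (oral capsule):
  [0→0.5]: (0.0+345.6)/2 × 0.5 = 86.4
  [0.5→3.5]: (345.6+398.1)/2 × 3 = 1115.55
  [3.5→4.5]: (398.1+320.8)/2 × 1 = 359.45
  [4.5→10.5]: (320.8+81.2)/2 × 6 = 1206.0
  [10.5→11]: (81.2+72.4)/2 × 0.5 = 38.4
  [11→15]: (72.4+28.9)/2 × 4 = 202.6
  Sum = 3008.4 µg/L·h
oral capsule tail: 28.9/0.23 = 125.652; AUC_ev,0→∞ = 3008.4 + 125.652 = 3134.052 µg/L·h
F = (AUC_ev/D_ev)/(AUC_iv/D_iv) = (3134.052/200)/(5931.3215/200) = 15.67026/29.6566 = 0.5284

F = 0.528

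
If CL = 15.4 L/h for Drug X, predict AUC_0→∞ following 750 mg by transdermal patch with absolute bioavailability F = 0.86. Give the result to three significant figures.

AUC = 41.9 mg/L·h

AUC_0→∞ = F × Dose / CL
        = 0.86 × 750 / 15.4 = 41.8831 mg/L·h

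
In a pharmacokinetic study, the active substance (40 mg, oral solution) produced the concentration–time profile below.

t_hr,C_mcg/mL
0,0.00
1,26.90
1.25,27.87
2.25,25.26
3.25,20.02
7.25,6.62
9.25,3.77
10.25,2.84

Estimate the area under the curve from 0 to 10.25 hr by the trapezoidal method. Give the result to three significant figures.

Trapezoidal AUC_0→10.25:
  [0→1]: (0.00+26.90)/2 × 1 = 13.45
  [1→1.25]: (26.90+27.87)/2 × 0.25 = 6.84625
  [1.25→2.25]: (27.87+25.26)/2 × 1 = 26.565
  [2.25→3.25]: (25.26+20.02)/2 × 1 = 22.64
  [3.25→7.25]: (20.02+6.62)/2 × 4 = 53.28
  [7.25→9.25]: (6.62+3.77)/2 × 2 = 10.39
  [9.25→10.25]: (3.77+2.84)/2 × 1 = 3.305
  Sum = 136.47625 mcg/mL·hr

AUC = 136 mcg/mL·hr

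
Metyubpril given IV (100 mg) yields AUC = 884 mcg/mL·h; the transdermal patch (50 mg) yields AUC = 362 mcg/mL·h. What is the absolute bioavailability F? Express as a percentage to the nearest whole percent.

F = (AUC_ev / D_ev) / (AUC_iv / D_iv)
  = (362/50) / (884/100)
  = 7.24 / 8.84 = 0.8190
  = 81.90%

F = 82%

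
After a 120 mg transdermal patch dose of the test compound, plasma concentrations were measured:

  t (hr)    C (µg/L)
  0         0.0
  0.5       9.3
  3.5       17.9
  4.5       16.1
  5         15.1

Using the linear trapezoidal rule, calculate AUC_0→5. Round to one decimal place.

Trapezoidal AUC_0→5:
  [0→0.5]: (0.0+9.3)/2 × 0.5 = 2.325
  [0.5→3.5]: (9.3+17.9)/2 × 3 = 40.8
  [3.5→4.5]: (17.9+16.1)/2 × 1 = 17.0
  [4.5→5]: (16.1+15.1)/2 × 0.5 = 7.8
  Sum = 67.925 µg/L·hr

AUC = 67.9 µg/L·hr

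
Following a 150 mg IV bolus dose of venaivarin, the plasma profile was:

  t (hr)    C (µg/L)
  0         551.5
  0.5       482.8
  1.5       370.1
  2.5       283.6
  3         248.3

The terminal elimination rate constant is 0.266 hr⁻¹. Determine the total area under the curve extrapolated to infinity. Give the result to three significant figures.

AUC = 2080 µg/L·hr

Trapezoidal AUC_0→3:
  [0→0.5]: (551.5+482.8)/2 × 0.5 = 258.575
  [0.5→1.5]: (482.8+370.1)/2 × 1 = 426.45
  [1.5→2.5]: (370.1+283.6)/2 × 1 = 326.85
  [2.5→3]: (283.6+248.3)/2 × 0.5 = 132.975
  Sum = 1144.85 µg/L·hr
Extrapolated tail: C_last / k_e = 248.3 / 0.266 = 933.459
AUC_0→∞ = 1144.85 + 933.459 = 2078.309 µg/L·hr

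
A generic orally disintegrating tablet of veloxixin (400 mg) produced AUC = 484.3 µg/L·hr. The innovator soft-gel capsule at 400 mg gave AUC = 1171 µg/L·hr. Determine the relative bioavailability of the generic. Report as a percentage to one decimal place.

F_rel = (AUC_test/D_test) / (AUC_ref/D_ref)
      = (484.3/400) / (1171/400)
      = 1.21075 / 2.9275 = 0.4136 = 41.36%

F_rel = 41.4%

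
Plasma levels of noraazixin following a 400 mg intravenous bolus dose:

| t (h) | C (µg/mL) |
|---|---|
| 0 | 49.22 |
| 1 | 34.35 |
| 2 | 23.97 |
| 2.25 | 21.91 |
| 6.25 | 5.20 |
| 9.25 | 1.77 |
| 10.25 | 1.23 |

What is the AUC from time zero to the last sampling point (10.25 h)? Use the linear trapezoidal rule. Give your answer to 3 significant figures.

Trapezoidal AUC_0→10.25:
  [0→1]: (49.22+34.35)/2 × 1 = 41.785
  [1→2]: (34.35+23.97)/2 × 1 = 29.16
  [2→2.25]: (23.97+21.91)/2 × 0.25 = 5.735
  [2.25→6.25]: (21.91+5.20)/2 × 4 = 54.22
  [6.25→9.25]: (5.20+1.77)/2 × 3 = 10.455
  [9.25→10.25]: (1.77+1.23)/2 × 1 = 1.5
  Sum = 142.855 µg/mL·h

AUC = 143 µg/mL·h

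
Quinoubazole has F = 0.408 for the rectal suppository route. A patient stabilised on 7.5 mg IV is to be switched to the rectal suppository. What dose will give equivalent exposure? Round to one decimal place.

D_rectal = 18.4 mg

For equal systemic exposure: F × D_ev = D_iv
D_ev = D_iv / F = 7.5 / 0.408 = 18.3824 mg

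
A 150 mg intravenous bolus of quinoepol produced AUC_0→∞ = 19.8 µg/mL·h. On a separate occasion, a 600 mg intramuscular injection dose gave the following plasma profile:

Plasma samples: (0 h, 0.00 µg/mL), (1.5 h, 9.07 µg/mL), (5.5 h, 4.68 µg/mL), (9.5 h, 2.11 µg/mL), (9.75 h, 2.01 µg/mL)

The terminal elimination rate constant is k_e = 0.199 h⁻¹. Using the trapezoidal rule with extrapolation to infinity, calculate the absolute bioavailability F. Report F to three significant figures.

Trapezoidal AUC_0→9.75 (intramuscular injection):
  [0→1.5]: (0.00+9.07)/2 × 1.5 = 6.8025
  [1.5→5.5]: (9.07+4.68)/2 × 4 = 27.5
  [5.5→9.5]: (4.68+2.11)/2 × 4 = 13.58
  [9.5→9.75]: (2.11+2.01)/2 × 0.25 = 0.515
  Sum = 48.3975 µg/mL·h
Tail: C_last/k_e = 2.01/0.199 = 10.101
AUC_0→∞ (intramuscular injection) = 48.3975 + 10.101 = 58.4985 µg/mL·h
F = (AUC_ev/D_ev)/(AUC_iv/D_iv) = (58.4985/600)/(19.8/150) = 0.0974975/0.132 = 0.7386

F = 0.739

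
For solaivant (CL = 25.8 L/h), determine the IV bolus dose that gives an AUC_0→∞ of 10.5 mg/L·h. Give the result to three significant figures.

Dose = 271 mg

Dose_iv = CL × AUC_0→∞
     = 25.8 × 10.5 = 270.9 mg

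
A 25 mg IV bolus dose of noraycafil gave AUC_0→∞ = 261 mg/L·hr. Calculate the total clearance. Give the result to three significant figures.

CL = 0.0958 L/hr

CL = Dose_iv / AUC_0→∞
   = 25 / 261 = 0.0957854 L/hr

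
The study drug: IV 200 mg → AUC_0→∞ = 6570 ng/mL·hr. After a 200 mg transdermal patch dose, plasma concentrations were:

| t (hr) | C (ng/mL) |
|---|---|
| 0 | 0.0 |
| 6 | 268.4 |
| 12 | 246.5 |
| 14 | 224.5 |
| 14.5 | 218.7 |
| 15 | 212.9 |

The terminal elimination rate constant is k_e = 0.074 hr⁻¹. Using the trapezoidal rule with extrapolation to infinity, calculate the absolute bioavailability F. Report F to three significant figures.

F = 0.901

Trapezoidal AUC_0→15 (transdermal patch):
  [0→6]: (0.0+268.4)/2 × 6 = 805.2
  [6→12]: (268.4+246.5)/2 × 6 = 1544.7
  [12→14]: (246.5+224.5)/2 × 2 = 471.0
  [14→14.5]: (224.5+218.7)/2 × 0.5 = 110.8
  [14.5→15]: (218.7+212.9)/2 × 0.5 = 107.9
  Sum = 3039.6 ng/mL·hr
Tail: C_last/k_e = 212.9/0.074 = 2877.027
AUC_0→∞ (transdermal patch) = 3039.6 + 2877.027 = 5916.627 ng/mL·hr
F = (AUC_ev/D_ev)/(AUC_iv/D_iv) = (5916.627/200)/(6570/200) = 29.583135/32.85 = 0.9006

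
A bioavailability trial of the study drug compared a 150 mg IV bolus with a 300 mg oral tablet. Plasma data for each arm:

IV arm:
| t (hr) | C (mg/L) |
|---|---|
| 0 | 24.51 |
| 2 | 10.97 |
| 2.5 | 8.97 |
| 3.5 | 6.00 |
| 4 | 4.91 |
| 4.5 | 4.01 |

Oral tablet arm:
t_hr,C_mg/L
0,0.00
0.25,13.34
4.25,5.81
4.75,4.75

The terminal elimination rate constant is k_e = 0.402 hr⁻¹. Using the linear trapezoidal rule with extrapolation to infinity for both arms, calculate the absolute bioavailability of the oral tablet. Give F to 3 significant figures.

Trapezoidal AUC_0→4.5 (IV):
  [0→2]: (24.51+10.97)/2 × 2 = 35.48
  [2→2.5]: (10.97+8.97)/2 × 0.5 = 4.985
  [2.5→3.5]: (8.97+6.00)/2 × 1 = 7.485
  [3.5→4]: (6.00+4.91)/2 × 0.5 = 2.7275
  [4→4.5]: (4.91+4.01)/2 × 0.5 = 2.23
  Sum = 52.9075 mg/L·hr
IV tail: 4.01/0.402 = 9.975; AUC_iv,0→∞ = 52.9075 + 9.975 = 62.8825 mg/L·hr
Trapezoidal AUC_0→4.75 (oral tablet):
  [0→0.25]: (0.00+13.34)/2 × 0.25 = 1.6675
  [0.25→4.25]: (13.34+5.81)/2 × 4 = 38.3
  [4.25→4.75]: (5.81+4.75)/2 × 0.5 = 2.64
  Sum = 42.6075 mg/L·hr
oral tablet tail: 4.75/0.402 = 11.816; AUC_ev,0→∞ = 42.6075 + 11.816 = 54.4235 mg/L·hr
F = (AUC_ev/D_ev)/(AUC_iv/D_iv) = (54.4235/300)/(62.8825/150) = 0.181412/0.419217 = 0.4327

F = 0.433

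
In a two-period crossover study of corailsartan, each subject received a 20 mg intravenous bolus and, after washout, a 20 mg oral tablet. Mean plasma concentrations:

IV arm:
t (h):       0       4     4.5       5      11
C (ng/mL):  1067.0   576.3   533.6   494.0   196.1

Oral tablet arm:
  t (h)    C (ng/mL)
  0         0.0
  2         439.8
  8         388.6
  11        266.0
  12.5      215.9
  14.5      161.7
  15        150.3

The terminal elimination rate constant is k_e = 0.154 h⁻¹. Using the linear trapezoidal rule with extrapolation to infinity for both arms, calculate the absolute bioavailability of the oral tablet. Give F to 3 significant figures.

F = 0.796

Trapezoidal AUC_0→11 (IV):
  [0→4]: (1067.0+576.3)/2 × 4 = 3286.6
  [4→4.5]: (576.3+533.6)/2 × 0.5 = 277.475
  [4.5→5]: (533.6+494.0)/2 × 0.5 = 256.9
  [5→11]: (494.0+196.1)/2 × 6 = 2070.3
  Sum = 5891.275 ng/mL·h
IV tail: 196.1/0.154 = 1273.377; AUC_iv,0→∞ = 5891.275 + 1273.377 = 7164.652 ng/mL·h
Trapezoidal AUC_0→15 (oral tablet):
  [0→2]: (0.0+439.8)/2 × 2 = 439.8
  [2→8]: (439.8+388.6)/2 × 6 = 2485.2
  [8→11]: (388.6+266.0)/2 × 3 = 981.9
  [11→12.5]: (266.0+215.9)/2 × 1.5 = 361.425
  [12.5→14.5]: (215.9+161.7)/2 × 2 = 377.6
  [14.5→15]: (161.7+150.3)/2 × 0.5 = 78.0
  Sum = 4723.925 ng/mL·h
oral tablet tail: 150.3/0.154 = 975.974; AUC_ev,0→∞ = 4723.925 + 975.974 = 5699.899 ng/mL·h
F = (AUC_ev/D_ev)/(AUC_iv/D_iv) = (5699.899/20)/(7164.652/20) = 284.99495/358.2326 = 0.7956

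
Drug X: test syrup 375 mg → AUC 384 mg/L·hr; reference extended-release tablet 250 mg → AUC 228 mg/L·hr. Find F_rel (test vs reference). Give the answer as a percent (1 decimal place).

F_rel = (AUC_test/D_test) / (AUC_ref/D_ref)
      = (384/375) / (228/250)
      = 1.024 / 0.912 = 1.1228 = 112.28%

F_rel = 112.3%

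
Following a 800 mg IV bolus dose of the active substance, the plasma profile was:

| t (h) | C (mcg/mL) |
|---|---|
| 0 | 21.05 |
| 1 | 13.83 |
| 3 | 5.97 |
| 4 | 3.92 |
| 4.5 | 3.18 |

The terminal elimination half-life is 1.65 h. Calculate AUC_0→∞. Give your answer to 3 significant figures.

AUC = 51.5 mcg/mL·h

Trapezoidal AUC_0→4.5:
  [0→1]: (21.05+13.83)/2 × 1 = 17.44
  [1→3]: (13.83+5.97)/2 × 2 = 19.8
  [3→4]: (5.97+3.92)/2 × 1 = 4.945
  [4→4.5]: (3.92+3.18)/2 × 0.5 = 1.775
  Sum = 43.96 mcg/mL·h
k_e = ln2 / t½ = 0.693147 / 1.65 = 0.4201 h^-1
Extrapolated tail: C_last / k_e = 3.18 / 0.4201 = 7.570
AUC_0→∞ = 43.96 + 7.570 = 51.53 mcg/mL·h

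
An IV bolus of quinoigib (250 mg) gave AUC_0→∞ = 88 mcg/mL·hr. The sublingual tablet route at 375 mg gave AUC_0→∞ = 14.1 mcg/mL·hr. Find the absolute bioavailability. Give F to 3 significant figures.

F = (AUC_ev / D_ev) / (AUC_iv / D_iv)
  = (14.1/375) / (88/250)
  = 0.0376 / 0.352 = 0.1068

F = 0.107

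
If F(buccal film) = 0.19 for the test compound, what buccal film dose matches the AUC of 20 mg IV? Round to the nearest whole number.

D_buccal = 105 mg

For equal systemic exposure: F × D_ev = D_iv
D_ev = D_iv / F = 20 / 0.19 = 105.263 mg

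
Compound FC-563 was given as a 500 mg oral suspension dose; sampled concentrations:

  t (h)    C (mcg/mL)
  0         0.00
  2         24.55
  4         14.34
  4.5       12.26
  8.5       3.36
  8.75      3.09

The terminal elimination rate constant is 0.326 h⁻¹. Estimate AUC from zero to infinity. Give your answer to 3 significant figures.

Trapezoidal AUC_0→8.75:
  [0→2]: (0.00+24.55)/2 × 2 = 24.55
  [2→4]: (24.55+14.34)/2 × 2 = 38.89
  [4→4.5]: (14.34+12.26)/2 × 0.5 = 6.65
  [4.5→8.5]: (12.26+3.36)/2 × 4 = 31.24
  [8.5→8.75]: (3.36+3.09)/2 × 0.25 = 0.80625
  Sum = 102.13625 mcg/mL·h
Extrapolated tail: C_last / k_e = 3.09 / 0.326 = 9.479
AUC_0→∞ = 102.13625 + 9.479 = 111.61525 mcg/mL·h

AUC = 112 mcg/mL·h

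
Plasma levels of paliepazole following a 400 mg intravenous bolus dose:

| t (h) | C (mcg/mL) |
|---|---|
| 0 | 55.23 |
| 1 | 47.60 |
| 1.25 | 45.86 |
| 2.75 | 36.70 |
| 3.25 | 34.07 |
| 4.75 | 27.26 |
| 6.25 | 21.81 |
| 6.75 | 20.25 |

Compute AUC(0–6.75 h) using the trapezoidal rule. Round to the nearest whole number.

Trapezoidal AUC_0→6.75:
  [0→1]: (55.23+47.60)/2 × 1 = 51.415
  [1→1.25]: (47.60+45.86)/2 × 0.25 = 11.6825
  [1.25→2.75]: (45.86+36.70)/2 × 1.5 = 61.92
  [2.75→3.25]: (36.70+34.07)/2 × 0.5 = 17.6925
  [3.25→4.75]: (34.07+27.26)/2 × 1.5 = 45.9975
  [4.75→6.25]: (27.26+21.81)/2 × 1.5 = 36.8025
  [6.25→6.75]: (21.81+20.25)/2 × 0.5 = 10.515
  Sum = 236.025 mcg/mL·h

AUC = 236 mcg/mL·h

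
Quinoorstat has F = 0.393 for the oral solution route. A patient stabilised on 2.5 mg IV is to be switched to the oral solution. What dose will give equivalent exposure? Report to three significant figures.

D_oral = 6.36 mg

For equal systemic exposure: F × D_ev = D_iv
D_ev = D_iv / F = 2.5 / 0.393 = 6.36132 mg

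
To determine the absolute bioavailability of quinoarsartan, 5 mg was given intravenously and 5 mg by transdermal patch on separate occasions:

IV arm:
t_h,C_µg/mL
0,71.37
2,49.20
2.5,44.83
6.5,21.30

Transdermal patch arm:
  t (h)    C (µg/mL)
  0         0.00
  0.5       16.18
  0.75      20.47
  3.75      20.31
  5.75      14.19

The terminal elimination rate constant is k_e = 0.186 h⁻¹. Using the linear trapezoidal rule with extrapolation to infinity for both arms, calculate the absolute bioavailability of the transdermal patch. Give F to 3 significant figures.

Trapezoidal AUC_0→6.5 (IV):
  [0→2]: (71.37+49.20)/2 × 2 = 120.57
  [2→2.5]: (49.20+44.83)/2 × 0.5 = 23.5075
  [2.5→6.5]: (44.83+21.30)/2 × 4 = 132.26
  Sum = 276.3375 µg/mL·h
IV tail: 21.30/0.186 = 114.516; AUC_iv,0→∞ = 276.3375 + 114.516 = 390.8535 µg/mL·h
Trapezoidal AUC_0→5.75 (transdermal patch):
  [0→0.5]: (0.00+16.18)/2 × 0.5 = 4.045
  [0.5→0.75]: (16.18+20.47)/2 × 0.25 = 4.58125
  [0.75→3.75]: (20.47+20.31)/2 × 3 = 61.17
  [3.75→5.75]: (20.31+14.19)/2 × 2 = 34.5
  Sum = 104.29625 µg/mL·h
transdermal patch tail: 14.19/0.186 = 76.290; AUC_ev,0→∞ = 104.29625 + 76.290 = 180.58625 µg/mL·h
F = (AUC_ev/D_ev)/(AUC_iv/D_iv) = (180.58625/5)/(390.8535/5) = 36.11725/78.1707 = 0.4620

F = 0.462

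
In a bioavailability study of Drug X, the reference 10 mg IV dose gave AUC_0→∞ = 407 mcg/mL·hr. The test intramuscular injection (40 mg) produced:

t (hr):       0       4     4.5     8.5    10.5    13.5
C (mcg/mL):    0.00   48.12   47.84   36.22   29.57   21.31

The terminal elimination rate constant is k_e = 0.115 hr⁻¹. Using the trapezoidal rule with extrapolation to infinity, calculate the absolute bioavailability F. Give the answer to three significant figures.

Trapezoidal AUC_0→13.5 (intramuscular injection):
  [0→4]: (0.00+48.12)/2 × 4 = 96.24
  [4→4.5]: (48.12+47.84)/2 × 0.5 = 23.99
  [4.5→8.5]: (47.84+36.22)/2 × 4 = 168.12
  [8.5→10.5]: (36.22+29.57)/2 × 2 = 65.79
  [10.5→13.5]: (29.57+21.31)/2 × 3 = 76.32
  Sum = 430.46 mcg/mL·hr
Tail: C_last/k_e = 21.31/0.115 = 185.304
AUC_0→∞ (intramuscular injection) = 430.46 + 185.304 = 615.764 mcg/mL·hr
F = (AUC_ev/D_ev)/(AUC_iv/D_iv) = (615.764/40)/(407/10) = 15.3941/40.7 = 0.3782

F = 0.378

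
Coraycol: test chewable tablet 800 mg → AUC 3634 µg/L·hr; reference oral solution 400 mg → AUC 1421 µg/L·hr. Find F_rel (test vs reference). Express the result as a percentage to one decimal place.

F_rel = (AUC_test/D_test) / (AUC_ref/D_ref)
      = (3634/800) / (1421/400)
      = 4.5425 / 3.5525 = 1.2787 = 127.87%

F_rel = 127.9%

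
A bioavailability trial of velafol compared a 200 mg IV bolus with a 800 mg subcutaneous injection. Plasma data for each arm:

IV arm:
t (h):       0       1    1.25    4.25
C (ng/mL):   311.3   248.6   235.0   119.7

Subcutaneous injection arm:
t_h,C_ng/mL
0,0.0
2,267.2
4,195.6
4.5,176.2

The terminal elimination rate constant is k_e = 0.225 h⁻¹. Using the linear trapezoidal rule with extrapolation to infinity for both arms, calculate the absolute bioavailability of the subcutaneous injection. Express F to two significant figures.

Trapezoidal AUC_0→4.25 (IV):
  [0→1]: (311.3+248.6)/2 × 1 = 279.95
  [1→1.25]: (248.6+235.0)/2 × 0.25 = 60.45
  [1.25→4.25]: (235.0+119.7)/2 × 3 = 532.05
  Sum = 872.45 ng/mL·h
IV tail: 119.7/0.225 = 532.000; AUC_iv,0→∞ = 872.45 + 532.000 = 1404.45 ng/mL·h
Trapezoidal AUC_0→4.5 (subcutaneous injection):
  [0→2]: (0.0+267.2)/2 × 2 = 267.2
  [2→4]: (267.2+195.6)/2 × 2 = 462.8
  [4→4.5]: (195.6+176.2)/2 × 0.5 = 92.95
  Sum = 822.95 ng/mL·h
subcutaneous injection tail: 176.2/0.225 = 783.111; AUC_ev,0→∞ = 822.95 + 783.111 = 1606.061 ng/mL·h
F = (AUC_ev/D_ev)/(AUC_iv/D_iv) = (1606.061/800)/(1404.45/200) = 2.00758/7.02225 = 0.2859

F = 0.29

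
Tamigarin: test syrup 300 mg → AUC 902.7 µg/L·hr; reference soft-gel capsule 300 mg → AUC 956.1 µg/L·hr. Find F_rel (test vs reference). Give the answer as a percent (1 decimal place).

F_rel = (AUC_test/D_test) / (AUC_ref/D_ref)
      = (902.7/300) / (956.1/300)
      = 3.009 / 3.187 = 0.9441 = 94.41%

F_rel = 94.4%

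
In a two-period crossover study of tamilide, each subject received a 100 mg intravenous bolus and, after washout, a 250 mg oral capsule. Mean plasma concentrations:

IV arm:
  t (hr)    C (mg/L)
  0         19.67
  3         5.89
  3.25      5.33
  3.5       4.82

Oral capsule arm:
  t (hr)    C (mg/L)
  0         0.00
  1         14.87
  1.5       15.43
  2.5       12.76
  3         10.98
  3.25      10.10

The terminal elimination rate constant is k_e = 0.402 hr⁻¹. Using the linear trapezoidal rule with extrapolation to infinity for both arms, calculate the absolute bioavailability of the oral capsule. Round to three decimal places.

Trapezoidal AUC_0→3.5 (IV):
  [0→3]: (19.67+5.89)/2 × 3 = 38.34
  [3→3.25]: (5.89+5.33)/2 × 0.25 = 1.4025
  [3.25→3.5]: (5.33+4.82)/2 × 0.25 = 1.26875
  Sum = 41.01125 mg/L·hr
IV tail: 4.82/0.402 = 11.990; AUC_iv,0→∞ = 41.01125 + 11.990 = 53.00125 mg/L·hr
Trapezoidal AUC_0→3.25 (oral capsule):
  [0→1]: (0.00+14.87)/2 × 1 = 7.435
  [1→1.5]: (14.87+15.43)/2 × 0.5 = 7.575
  [1.5→2.5]: (15.43+12.76)/2 × 1 = 14.095
  [2.5→3]: (12.76+10.98)/2 × 0.5 = 5.935
  [3→3.25]: (10.98+10.10)/2 × 0.25 = 2.635
  Sum = 37.675 mg/L·hr
oral capsule tail: 10.10/0.402 = 25.124; AUC_ev,0→∞ = 37.675 + 25.124 = 62.799 mg/L·hr
F = (AUC_ev/D_ev)/(AUC_iv/D_iv) = (62.799/250)/(53.00125/100) = 0.251196/0.5300125 = 0.4739

F = 0.474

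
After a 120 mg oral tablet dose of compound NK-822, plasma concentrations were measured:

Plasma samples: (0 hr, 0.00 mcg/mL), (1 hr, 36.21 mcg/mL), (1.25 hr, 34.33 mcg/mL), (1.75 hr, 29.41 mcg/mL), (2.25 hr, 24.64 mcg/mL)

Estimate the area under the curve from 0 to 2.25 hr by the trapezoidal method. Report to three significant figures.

Trapezoidal AUC_0→2.25:
  [0→1]: (0.00+36.21)/2 × 1 = 18.105
  [1→1.25]: (36.21+34.33)/2 × 0.25 = 8.8175
  [1.25→1.75]: (34.33+29.41)/2 × 0.5 = 15.935
  [1.75→2.25]: (29.41+24.64)/2 × 0.5 = 13.5125
  Sum = 56.37 mcg/mL·hr

AUC = 56.4 mcg/mL·hr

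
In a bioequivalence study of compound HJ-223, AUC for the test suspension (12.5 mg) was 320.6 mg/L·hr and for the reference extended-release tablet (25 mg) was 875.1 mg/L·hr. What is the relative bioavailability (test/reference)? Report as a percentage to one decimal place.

F_rel = (AUC_test/D_test) / (AUC_ref/D_ref)
      = (320.6/12.5) / (875.1/25)
      = 25.648 / 35.004 = 0.7327 = 73.27%

F_rel = 73.3%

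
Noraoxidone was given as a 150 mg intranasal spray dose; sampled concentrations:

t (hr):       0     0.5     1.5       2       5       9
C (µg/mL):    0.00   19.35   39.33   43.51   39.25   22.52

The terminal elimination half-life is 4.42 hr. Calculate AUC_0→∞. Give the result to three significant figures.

AUC = 446 µg/mL·hr

Trapezoidal AUC_0→9:
  [0→0.5]: (0.00+19.35)/2 × 0.5 = 4.8375
  [0.5→1.5]: (19.35+39.33)/2 × 1 = 29.34
  [1.5→2]: (39.33+43.51)/2 × 0.5 = 20.71
  [2→5]: (43.51+39.25)/2 × 3 = 124.14
  [5→9]: (39.25+22.52)/2 × 4 = 123.54
  Sum = 302.5675 µg/mL·hr
k_e = ln2 / t½ = 0.693147 / 4.42 = 0.1568 hr^-1
Extrapolated tail: C_last / k_e = 22.52 / 0.1568 = 143.622
AUC_0→∞ = 302.5675 + 143.622 = 446.1895 µg/mL·hr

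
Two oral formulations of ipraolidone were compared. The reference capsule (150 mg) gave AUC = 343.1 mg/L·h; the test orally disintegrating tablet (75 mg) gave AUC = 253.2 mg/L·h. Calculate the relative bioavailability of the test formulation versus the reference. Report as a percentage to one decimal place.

F_rel = 147.6%

F_rel = (AUC_test/D_test) / (AUC_ref/D_ref)
      = (253.2/75) / (343.1/150)
      = 3.376 / 2.28733 = 1.4760 = 147.60%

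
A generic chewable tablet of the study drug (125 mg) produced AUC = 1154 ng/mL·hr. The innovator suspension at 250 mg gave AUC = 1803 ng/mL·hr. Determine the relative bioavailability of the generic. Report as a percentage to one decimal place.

F_rel = 128.0%

F_rel = (AUC_test/D_test) / (AUC_ref/D_ref)
      = (1154/125) / (1803/250)
      = 9.232 / 7.212 = 1.2801 = 128.01%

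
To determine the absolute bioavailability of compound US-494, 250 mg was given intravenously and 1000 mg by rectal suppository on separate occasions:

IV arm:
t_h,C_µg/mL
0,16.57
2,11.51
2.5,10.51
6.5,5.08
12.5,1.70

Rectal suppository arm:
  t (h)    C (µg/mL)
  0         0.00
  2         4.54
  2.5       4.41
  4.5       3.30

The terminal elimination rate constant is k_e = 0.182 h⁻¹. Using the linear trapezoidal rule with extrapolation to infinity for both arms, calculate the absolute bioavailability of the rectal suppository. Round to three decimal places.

Trapezoidal AUC_0→12.5 (IV):
  [0→2]: (16.57+11.51)/2 × 2 = 28.08
  [2→2.5]: (11.51+10.51)/2 × 0.5 = 5.505
  [2.5→6.5]: (10.51+5.08)/2 × 4 = 31.18
  [6.5→12.5]: (5.08+1.70)/2 × 6 = 20.34
  Sum = 85.105 µg/mL·h
IV tail: 1.70/0.182 = 9.341; AUC_iv,0→∞ = 85.105 + 9.341 = 94.446 µg/mL·h
Trapezoidal AUC_0→4.5 (rectal suppository):
  [0→2]: (0.00+4.54)/2 × 2 = 4.54
  [2→2.5]: (4.54+4.41)/2 × 0.5 = 2.2375
  [2.5→4.5]: (4.41+3.30)/2 × 2 = 7.71
  Sum = 14.4875 µg/mL·h
rectal suppository tail: 3.30/0.182 = 18.132; AUC_ev,0→∞ = 14.4875 + 18.132 = 32.6195 µg/mL·h
F = (AUC_ev/D_ev)/(AUC_iv/D_iv) = (32.6195/1000)/(94.446/250) = 0.0326195/0.377784 = 0.0863

F = 0.086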